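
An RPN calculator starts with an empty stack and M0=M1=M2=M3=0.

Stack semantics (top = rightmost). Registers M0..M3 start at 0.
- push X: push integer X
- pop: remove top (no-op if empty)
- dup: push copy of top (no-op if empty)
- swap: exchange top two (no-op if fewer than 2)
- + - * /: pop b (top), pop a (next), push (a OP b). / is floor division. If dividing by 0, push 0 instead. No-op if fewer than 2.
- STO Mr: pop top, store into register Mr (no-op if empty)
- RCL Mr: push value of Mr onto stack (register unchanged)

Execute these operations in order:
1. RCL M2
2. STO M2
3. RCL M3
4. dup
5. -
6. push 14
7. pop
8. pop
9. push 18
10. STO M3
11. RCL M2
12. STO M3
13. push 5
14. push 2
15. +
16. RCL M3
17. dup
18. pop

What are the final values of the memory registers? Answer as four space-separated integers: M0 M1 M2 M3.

After op 1 (RCL M2): stack=[0] mem=[0,0,0,0]
After op 2 (STO M2): stack=[empty] mem=[0,0,0,0]
After op 3 (RCL M3): stack=[0] mem=[0,0,0,0]
After op 4 (dup): stack=[0,0] mem=[0,0,0,0]
After op 5 (-): stack=[0] mem=[0,0,0,0]
After op 6 (push 14): stack=[0,14] mem=[0,0,0,0]
After op 7 (pop): stack=[0] mem=[0,0,0,0]
After op 8 (pop): stack=[empty] mem=[0,0,0,0]
After op 9 (push 18): stack=[18] mem=[0,0,0,0]
After op 10 (STO M3): stack=[empty] mem=[0,0,0,18]
After op 11 (RCL M2): stack=[0] mem=[0,0,0,18]
After op 12 (STO M3): stack=[empty] mem=[0,0,0,0]
After op 13 (push 5): stack=[5] mem=[0,0,0,0]
After op 14 (push 2): stack=[5,2] mem=[0,0,0,0]
After op 15 (+): stack=[7] mem=[0,0,0,0]
After op 16 (RCL M3): stack=[7,0] mem=[0,0,0,0]
After op 17 (dup): stack=[7,0,0] mem=[0,0,0,0]
After op 18 (pop): stack=[7,0] mem=[0,0,0,0]

Answer: 0 0 0 0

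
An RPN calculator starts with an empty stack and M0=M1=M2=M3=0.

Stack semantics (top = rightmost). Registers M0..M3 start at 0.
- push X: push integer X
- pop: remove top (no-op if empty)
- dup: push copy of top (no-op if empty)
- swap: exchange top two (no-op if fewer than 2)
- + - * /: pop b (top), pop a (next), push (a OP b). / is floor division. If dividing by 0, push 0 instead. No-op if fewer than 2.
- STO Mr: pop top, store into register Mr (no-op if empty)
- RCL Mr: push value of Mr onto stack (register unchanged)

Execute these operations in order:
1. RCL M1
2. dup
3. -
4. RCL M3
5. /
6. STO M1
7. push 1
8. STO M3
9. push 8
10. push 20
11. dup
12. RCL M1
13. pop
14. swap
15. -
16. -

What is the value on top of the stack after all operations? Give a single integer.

Answer: 8

Derivation:
After op 1 (RCL M1): stack=[0] mem=[0,0,0,0]
After op 2 (dup): stack=[0,0] mem=[0,0,0,0]
After op 3 (-): stack=[0] mem=[0,0,0,0]
After op 4 (RCL M3): stack=[0,0] mem=[0,0,0,0]
After op 5 (/): stack=[0] mem=[0,0,0,0]
After op 6 (STO M1): stack=[empty] mem=[0,0,0,0]
After op 7 (push 1): stack=[1] mem=[0,0,0,0]
After op 8 (STO M3): stack=[empty] mem=[0,0,0,1]
After op 9 (push 8): stack=[8] mem=[0,0,0,1]
After op 10 (push 20): stack=[8,20] mem=[0,0,0,1]
After op 11 (dup): stack=[8,20,20] mem=[0,0,0,1]
After op 12 (RCL M1): stack=[8,20,20,0] mem=[0,0,0,1]
After op 13 (pop): stack=[8,20,20] mem=[0,0,0,1]
After op 14 (swap): stack=[8,20,20] mem=[0,0,0,1]
After op 15 (-): stack=[8,0] mem=[0,0,0,1]
After op 16 (-): stack=[8] mem=[0,0,0,1]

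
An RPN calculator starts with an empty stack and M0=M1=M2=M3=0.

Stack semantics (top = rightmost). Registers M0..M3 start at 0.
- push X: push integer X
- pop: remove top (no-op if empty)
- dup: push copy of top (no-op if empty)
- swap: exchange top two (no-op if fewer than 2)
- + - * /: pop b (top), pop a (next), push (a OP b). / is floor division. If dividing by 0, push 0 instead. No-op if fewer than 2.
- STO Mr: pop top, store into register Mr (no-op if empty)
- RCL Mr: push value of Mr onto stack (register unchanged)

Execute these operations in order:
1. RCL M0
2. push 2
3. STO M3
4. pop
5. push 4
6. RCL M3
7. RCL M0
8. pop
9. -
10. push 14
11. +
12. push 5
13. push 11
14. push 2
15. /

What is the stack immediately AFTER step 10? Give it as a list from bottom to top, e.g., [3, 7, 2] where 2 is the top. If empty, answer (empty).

After op 1 (RCL M0): stack=[0] mem=[0,0,0,0]
After op 2 (push 2): stack=[0,2] mem=[0,0,0,0]
After op 3 (STO M3): stack=[0] mem=[0,0,0,2]
After op 4 (pop): stack=[empty] mem=[0,0,0,2]
After op 5 (push 4): stack=[4] mem=[0,0,0,2]
After op 6 (RCL M3): stack=[4,2] mem=[0,0,0,2]
After op 7 (RCL M0): stack=[4,2,0] mem=[0,0,0,2]
After op 8 (pop): stack=[4,2] mem=[0,0,0,2]
After op 9 (-): stack=[2] mem=[0,0,0,2]
After op 10 (push 14): stack=[2,14] mem=[0,0,0,2]

[2, 14]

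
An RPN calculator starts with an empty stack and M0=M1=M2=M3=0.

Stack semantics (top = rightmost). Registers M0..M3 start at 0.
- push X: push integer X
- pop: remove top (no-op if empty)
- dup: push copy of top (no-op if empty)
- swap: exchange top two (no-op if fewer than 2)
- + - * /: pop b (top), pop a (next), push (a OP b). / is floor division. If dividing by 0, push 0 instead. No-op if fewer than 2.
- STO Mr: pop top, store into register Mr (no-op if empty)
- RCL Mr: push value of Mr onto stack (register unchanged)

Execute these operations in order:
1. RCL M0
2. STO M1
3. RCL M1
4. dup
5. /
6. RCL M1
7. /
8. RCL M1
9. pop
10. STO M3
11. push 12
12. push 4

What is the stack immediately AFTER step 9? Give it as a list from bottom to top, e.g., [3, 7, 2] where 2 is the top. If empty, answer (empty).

After op 1 (RCL M0): stack=[0] mem=[0,0,0,0]
After op 2 (STO M1): stack=[empty] mem=[0,0,0,0]
After op 3 (RCL M1): stack=[0] mem=[0,0,0,0]
After op 4 (dup): stack=[0,0] mem=[0,0,0,0]
After op 5 (/): stack=[0] mem=[0,0,0,0]
After op 6 (RCL M1): stack=[0,0] mem=[0,0,0,0]
After op 7 (/): stack=[0] mem=[0,0,0,0]
After op 8 (RCL M1): stack=[0,0] mem=[0,0,0,0]
After op 9 (pop): stack=[0] mem=[0,0,0,0]

[0]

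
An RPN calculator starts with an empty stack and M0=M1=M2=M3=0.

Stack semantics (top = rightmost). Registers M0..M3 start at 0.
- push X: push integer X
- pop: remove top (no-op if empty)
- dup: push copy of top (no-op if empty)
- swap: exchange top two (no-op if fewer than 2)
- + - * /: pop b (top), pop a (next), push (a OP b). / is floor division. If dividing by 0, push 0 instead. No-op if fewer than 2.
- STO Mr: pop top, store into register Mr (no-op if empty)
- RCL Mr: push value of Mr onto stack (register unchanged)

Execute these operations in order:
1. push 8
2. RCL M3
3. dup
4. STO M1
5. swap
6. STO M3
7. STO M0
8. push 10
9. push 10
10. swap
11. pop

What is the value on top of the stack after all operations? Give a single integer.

Answer: 10

Derivation:
After op 1 (push 8): stack=[8] mem=[0,0,0,0]
After op 2 (RCL M3): stack=[8,0] mem=[0,0,0,0]
After op 3 (dup): stack=[8,0,0] mem=[0,0,0,0]
After op 4 (STO M1): stack=[8,0] mem=[0,0,0,0]
After op 5 (swap): stack=[0,8] mem=[0,0,0,0]
After op 6 (STO M3): stack=[0] mem=[0,0,0,8]
After op 7 (STO M0): stack=[empty] mem=[0,0,0,8]
After op 8 (push 10): stack=[10] mem=[0,0,0,8]
After op 9 (push 10): stack=[10,10] mem=[0,0,0,8]
After op 10 (swap): stack=[10,10] mem=[0,0,0,8]
After op 11 (pop): stack=[10] mem=[0,0,0,8]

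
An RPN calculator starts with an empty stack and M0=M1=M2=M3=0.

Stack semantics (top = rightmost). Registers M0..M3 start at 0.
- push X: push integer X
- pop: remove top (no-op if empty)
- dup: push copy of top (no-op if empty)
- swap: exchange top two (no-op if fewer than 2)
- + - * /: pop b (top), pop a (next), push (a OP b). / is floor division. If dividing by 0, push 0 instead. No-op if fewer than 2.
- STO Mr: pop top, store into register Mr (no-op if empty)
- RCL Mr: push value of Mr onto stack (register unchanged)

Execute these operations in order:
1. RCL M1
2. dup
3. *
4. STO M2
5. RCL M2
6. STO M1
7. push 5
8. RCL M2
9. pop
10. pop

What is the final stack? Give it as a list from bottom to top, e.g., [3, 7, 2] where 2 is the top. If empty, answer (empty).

Answer: (empty)

Derivation:
After op 1 (RCL M1): stack=[0] mem=[0,0,0,0]
After op 2 (dup): stack=[0,0] mem=[0,0,0,0]
After op 3 (*): stack=[0] mem=[0,0,0,0]
After op 4 (STO M2): stack=[empty] mem=[0,0,0,0]
After op 5 (RCL M2): stack=[0] mem=[0,0,0,0]
After op 6 (STO M1): stack=[empty] mem=[0,0,0,0]
After op 7 (push 5): stack=[5] mem=[0,0,0,0]
After op 8 (RCL M2): stack=[5,0] mem=[0,0,0,0]
After op 9 (pop): stack=[5] mem=[0,0,0,0]
After op 10 (pop): stack=[empty] mem=[0,0,0,0]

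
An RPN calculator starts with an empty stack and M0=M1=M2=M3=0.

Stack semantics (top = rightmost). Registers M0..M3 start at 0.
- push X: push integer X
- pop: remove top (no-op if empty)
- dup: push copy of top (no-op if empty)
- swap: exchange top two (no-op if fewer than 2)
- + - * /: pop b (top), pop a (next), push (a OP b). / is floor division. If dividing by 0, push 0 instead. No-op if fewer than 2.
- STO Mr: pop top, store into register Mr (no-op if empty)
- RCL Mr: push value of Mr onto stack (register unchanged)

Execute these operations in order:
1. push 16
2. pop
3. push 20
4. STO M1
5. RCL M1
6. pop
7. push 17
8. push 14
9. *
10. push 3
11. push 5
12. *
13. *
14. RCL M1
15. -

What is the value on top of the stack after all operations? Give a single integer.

After op 1 (push 16): stack=[16] mem=[0,0,0,0]
After op 2 (pop): stack=[empty] mem=[0,0,0,0]
After op 3 (push 20): stack=[20] mem=[0,0,0,0]
After op 4 (STO M1): stack=[empty] mem=[0,20,0,0]
After op 5 (RCL M1): stack=[20] mem=[0,20,0,0]
After op 6 (pop): stack=[empty] mem=[0,20,0,0]
After op 7 (push 17): stack=[17] mem=[0,20,0,0]
After op 8 (push 14): stack=[17,14] mem=[0,20,0,0]
After op 9 (*): stack=[238] mem=[0,20,0,0]
After op 10 (push 3): stack=[238,3] mem=[0,20,0,0]
After op 11 (push 5): stack=[238,3,5] mem=[0,20,0,0]
After op 12 (*): stack=[238,15] mem=[0,20,0,0]
After op 13 (*): stack=[3570] mem=[0,20,0,0]
After op 14 (RCL M1): stack=[3570,20] mem=[0,20,0,0]
After op 15 (-): stack=[3550] mem=[0,20,0,0]

Answer: 3550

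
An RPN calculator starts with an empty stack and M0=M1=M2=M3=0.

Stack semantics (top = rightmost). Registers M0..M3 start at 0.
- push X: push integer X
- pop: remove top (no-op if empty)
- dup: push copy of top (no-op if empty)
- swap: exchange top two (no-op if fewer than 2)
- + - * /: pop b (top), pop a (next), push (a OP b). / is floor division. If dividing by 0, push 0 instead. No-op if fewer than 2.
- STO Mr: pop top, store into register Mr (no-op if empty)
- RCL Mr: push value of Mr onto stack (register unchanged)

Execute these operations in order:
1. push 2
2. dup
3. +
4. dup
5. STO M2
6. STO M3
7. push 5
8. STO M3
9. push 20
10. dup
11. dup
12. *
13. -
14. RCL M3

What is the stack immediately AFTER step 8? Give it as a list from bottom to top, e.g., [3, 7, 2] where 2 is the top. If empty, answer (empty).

After op 1 (push 2): stack=[2] mem=[0,0,0,0]
After op 2 (dup): stack=[2,2] mem=[0,0,0,0]
After op 3 (+): stack=[4] mem=[0,0,0,0]
After op 4 (dup): stack=[4,4] mem=[0,0,0,0]
After op 5 (STO M2): stack=[4] mem=[0,0,4,0]
After op 6 (STO M3): stack=[empty] mem=[0,0,4,4]
After op 7 (push 5): stack=[5] mem=[0,0,4,4]
After op 8 (STO M3): stack=[empty] mem=[0,0,4,5]

(empty)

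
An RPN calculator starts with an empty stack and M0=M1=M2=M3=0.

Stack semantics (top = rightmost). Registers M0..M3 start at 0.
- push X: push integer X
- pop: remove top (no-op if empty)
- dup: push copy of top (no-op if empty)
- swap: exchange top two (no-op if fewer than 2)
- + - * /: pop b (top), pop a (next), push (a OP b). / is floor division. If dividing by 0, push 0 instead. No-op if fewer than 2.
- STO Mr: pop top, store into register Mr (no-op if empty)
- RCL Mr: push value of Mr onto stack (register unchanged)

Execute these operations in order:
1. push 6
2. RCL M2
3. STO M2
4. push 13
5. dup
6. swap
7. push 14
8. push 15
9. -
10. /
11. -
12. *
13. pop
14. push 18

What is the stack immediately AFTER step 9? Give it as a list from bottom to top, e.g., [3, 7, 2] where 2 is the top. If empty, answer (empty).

After op 1 (push 6): stack=[6] mem=[0,0,0,0]
After op 2 (RCL M2): stack=[6,0] mem=[0,0,0,0]
After op 3 (STO M2): stack=[6] mem=[0,0,0,0]
After op 4 (push 13): stack=[6,13] mem=[0,0,0,0]
After op 5 (dup): stack=[6,13,13] mem=[0,0,0,0]
After op 6 (swap): stack=[6,13,13] mem=[0,0,0,0]
After op 7 (push 14): stack=[6,13,13,14] mem=[0,0,0,0]
After op 8 (push 15): stack=[6,13,13,14,15] mem=[0,0,0,0]
After op 9 (-): stack=[6,13,13,-1] mem=[0,0,0,0]

[6, 13, 13, -1]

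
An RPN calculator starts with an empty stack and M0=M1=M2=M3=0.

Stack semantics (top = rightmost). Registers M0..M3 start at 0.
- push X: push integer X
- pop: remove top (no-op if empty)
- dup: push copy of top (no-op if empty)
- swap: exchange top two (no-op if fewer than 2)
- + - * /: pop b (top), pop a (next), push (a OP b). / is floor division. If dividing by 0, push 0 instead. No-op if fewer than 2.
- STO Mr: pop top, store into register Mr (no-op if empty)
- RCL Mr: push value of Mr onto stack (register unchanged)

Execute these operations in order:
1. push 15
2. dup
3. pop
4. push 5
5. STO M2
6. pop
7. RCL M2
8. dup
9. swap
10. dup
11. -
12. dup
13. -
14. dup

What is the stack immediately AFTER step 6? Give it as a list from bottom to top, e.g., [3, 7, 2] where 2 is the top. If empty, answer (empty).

After op 1 (push 15): stack=[15] mem=[0,0,0,0]
After op 2 (dup): stack=[15,15] mem=[0,0,0,0]
After op 3 (pop): stack=[15] mem=[0,0,0,0]
After op 4 (push 5): stack=[15,5] mem=[0,0,0,0]
After op 5 (STO M2): stack=[15] mem=[0,0,5,0]
After op 6 (pop): stack=[empty] mem=[0,0,5,0]

(empty)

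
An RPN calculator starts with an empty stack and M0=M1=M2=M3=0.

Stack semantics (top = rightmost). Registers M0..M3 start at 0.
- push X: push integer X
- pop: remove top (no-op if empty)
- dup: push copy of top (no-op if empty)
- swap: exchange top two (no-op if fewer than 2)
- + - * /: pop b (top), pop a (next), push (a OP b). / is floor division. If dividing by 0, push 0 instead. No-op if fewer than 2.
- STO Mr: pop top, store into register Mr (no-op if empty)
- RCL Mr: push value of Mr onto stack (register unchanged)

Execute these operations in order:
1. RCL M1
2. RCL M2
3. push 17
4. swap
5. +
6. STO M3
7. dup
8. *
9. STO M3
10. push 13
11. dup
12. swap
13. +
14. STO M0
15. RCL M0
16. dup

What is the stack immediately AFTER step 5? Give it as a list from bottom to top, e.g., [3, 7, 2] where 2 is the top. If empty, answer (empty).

After op 1 (RCL M1): stack=[0] mem=[0,0,0,0]
After op 2 (RCL M2): stack=[0,0] mem=[0,0,0,0]
After op 3 (push 17): stack=[0,0,17] mem=[0,0,0,0]
After op 4 (swap): stack=[0,17,0] mem=[0,0,0,0]
After op 5 (+): stack=[0,17] mem=[0,0,0,0]

[0, 17]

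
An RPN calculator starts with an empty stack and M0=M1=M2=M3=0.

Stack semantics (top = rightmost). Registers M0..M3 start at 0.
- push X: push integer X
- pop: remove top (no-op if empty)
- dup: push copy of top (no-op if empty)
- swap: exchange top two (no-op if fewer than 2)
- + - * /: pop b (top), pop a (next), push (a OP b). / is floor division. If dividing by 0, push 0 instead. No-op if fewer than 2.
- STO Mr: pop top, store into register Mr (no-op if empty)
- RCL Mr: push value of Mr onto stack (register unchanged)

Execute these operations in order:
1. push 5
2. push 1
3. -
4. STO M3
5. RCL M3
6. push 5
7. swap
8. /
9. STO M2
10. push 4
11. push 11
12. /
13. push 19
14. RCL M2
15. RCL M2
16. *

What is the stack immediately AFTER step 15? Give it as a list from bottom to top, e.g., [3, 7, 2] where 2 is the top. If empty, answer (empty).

After op 1 (push 5): stack=[5] mem=[0,0,0,0]
After op 2 (push 1): stack=[5,1] mem=[0,0,0,0]
After op 3 (-): stack=[4] mem=[0,0,0,0]
After op 4 (STO M3): stack=[empty] mem=[0,0,0,4]
After op 5 (RCL M3): stack=[4] mem=[0,0,0,4]
After op 6 (push 5): stack=[4,5] mem=[0,0,0,4]
After op 7 (swap): stack=[5,4] mem=[0,0,0,4]
After op 8 (/): stack=[1] mem=[0,0,0,4]
After op 9 (STO M2): stack=[empty] mem=[0,0,1,4]
After op 10 (push 4): stack=[4] mem=[0,0,1,4]
After op 11 (push 11): stack=[4,11] mem=[0,0,1,4]
After op 12 (/): stack=[0] mem=[0,0,1,4]
After op 13 (push 19): stack=[0,19] mem=[0,0,1,4]
After op 14 (RCL M2): stack=[0,19,1] mem=[0,0,1,4]
After op 15 (RCL M2): stack=[0,19,1,1] mem=[0,0,1,4]

[0, 19, 1, 1]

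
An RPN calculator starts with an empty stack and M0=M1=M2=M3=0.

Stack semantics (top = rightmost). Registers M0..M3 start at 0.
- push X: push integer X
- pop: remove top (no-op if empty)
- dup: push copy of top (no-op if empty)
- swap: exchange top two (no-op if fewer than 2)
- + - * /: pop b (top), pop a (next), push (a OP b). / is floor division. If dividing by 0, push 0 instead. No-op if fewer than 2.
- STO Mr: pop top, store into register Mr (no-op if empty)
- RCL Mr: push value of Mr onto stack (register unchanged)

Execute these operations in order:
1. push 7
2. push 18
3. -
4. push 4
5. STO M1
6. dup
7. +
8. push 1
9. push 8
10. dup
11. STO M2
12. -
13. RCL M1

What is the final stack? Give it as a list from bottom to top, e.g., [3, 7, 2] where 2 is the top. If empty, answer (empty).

After op 1 (push 7): stack=[7] mem=[0,0,0,0]
After op 2 (push 18): stack=[7,18] mem=[0,0,0,0]
After op 3 (-): stack=[-11] mem=[0,0,0,0]
After op 4 (push 4): stack=[-11,4] mem=[0,0,0,0]
After op 5 (STO M1): stack=[-11] mem=[0,4,0,0]
After op 6 (dup): stack=[-11,-11] mem=[0,4,0,0]
After op 7 (+): stack=[-22] mem=[0,4,0,0]
After op 8 (push 1): stack=[-22,1] mem=[0,4,0,0]
After op 9 (push 8): stack=[-22,1,8] mem=[0,4,0,0]
After op 10 (dup): stack=[-22,1,8,8] mem=[0,4,0,0]
After op 11 (STO M2): stack=[-22,1,8] mem=[0,4,8,0]
After op 12 (-): stack=[-22,-7] mem=[0,4,8,0]
After op 13 (RCL M1): stack=[-22,-7,4] mem=[0,4,8,0]

Answer: [-22, -7, 4]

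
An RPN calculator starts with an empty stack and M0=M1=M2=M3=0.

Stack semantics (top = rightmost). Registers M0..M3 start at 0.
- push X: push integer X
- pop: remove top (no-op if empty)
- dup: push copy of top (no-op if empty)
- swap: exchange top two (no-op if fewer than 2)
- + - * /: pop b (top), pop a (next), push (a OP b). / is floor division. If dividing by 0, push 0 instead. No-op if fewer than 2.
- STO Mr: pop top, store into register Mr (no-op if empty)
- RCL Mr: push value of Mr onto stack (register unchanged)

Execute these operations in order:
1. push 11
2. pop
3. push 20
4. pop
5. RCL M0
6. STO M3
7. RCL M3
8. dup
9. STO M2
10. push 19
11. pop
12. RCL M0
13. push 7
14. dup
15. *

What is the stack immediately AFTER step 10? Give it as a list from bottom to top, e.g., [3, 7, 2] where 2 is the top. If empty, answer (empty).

After op 1 (push 11): stack=[11] mem=[0,0,0,0]
After op 2 (pop): stack=[empty] mem=[0,0,0,0]
After op 3 (push 20): stack=[20] mem=[0,0,0,0]
After op 4 (pop): stack=[empty] mem=[0,0,0,0]
After op 5 (RCL M0): stack=[0] mem=[0,0,0,0]
After op 6 (STO M3): stack=[empty] mem=[0,0,0,0]
After op 7 (RCL M3): stack=[0] mem=[0,0,0,0]
After op 8 (dup): stack=[0,0] mem=[0,0,0,0]
After op 9 (STO M2): stack=[0] mem=[0,0,0,0]
After op 10 (push 19): stack=[0,19] mem=[0,0,0,0]

[0, 19]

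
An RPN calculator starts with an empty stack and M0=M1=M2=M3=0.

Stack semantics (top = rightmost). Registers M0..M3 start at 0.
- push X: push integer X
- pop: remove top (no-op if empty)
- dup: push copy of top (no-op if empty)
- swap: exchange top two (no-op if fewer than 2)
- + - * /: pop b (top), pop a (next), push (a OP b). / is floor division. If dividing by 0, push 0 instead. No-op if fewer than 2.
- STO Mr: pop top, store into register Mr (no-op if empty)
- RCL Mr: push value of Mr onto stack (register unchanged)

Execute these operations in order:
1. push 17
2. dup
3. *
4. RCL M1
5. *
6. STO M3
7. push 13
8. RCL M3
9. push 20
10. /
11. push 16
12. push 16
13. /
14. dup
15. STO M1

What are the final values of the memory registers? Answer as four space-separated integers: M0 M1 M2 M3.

After op 1 (push 17): stack=[17] mem=[0,0,0,0]
After op 2 (dup): stack=[17,17] mem=[0,0,0,0]
After op 3 (*): stack=[289] mem=[0,0,0,0]
After op 4 (RCL M1): stack=[289,0] mem=[0,0,0,0]
After op 5 (*): stack=[0] mem=[0,0,0,0]
After op 6 (STO M3): stack=[empty] mem=[0,0,0,0]
After op 7 (push 13): stack=[13] mem=[0,0,0,0]
After op 8 (RCL M3): stack=[13,0] mem=[0,0,0,0]
After op 9 (push 20): stack=[13,0,20] mem=[0,0,0,0]
After op 10 (/): stack=[13,0] mem=[0,0,0,0]
After op 11 (push 16): stack=[13,0,16] mem=[0,0,0,0]
After op 12 (push 16): stack=[13,0,16,16] mem=[0,0,0,0]
After op 13 (/): stack=[13,0,1] mem=[0,0,0,0]
After op 14 (dup): stack=[13,0,1,1] mem=[0,0,0,0]
After op 15 (STO M1): stack=[13,0,1] mem=[0,1,0,0]

Answer: 0 1 0 0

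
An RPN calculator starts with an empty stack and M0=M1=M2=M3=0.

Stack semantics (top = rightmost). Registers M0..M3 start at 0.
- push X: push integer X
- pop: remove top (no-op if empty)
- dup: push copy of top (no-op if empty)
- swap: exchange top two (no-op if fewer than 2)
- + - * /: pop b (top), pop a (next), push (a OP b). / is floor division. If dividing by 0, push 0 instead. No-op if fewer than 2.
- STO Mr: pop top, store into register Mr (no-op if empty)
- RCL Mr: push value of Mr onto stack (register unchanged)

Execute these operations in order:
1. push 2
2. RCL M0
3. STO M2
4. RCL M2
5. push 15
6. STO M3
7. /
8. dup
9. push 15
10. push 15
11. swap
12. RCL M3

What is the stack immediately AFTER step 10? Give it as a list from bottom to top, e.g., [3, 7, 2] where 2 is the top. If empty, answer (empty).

After op 1 (push 2): stack=[2] mem=[0,0,0,0]
After op 2 (RCL M0): stack=[2,0] mem=[0,0,0,0]
After op 3 (STO M2): stack=[2] mem=[0,0,0,0]
After op 4 (RCL M2): stack=[2,0] mem=[0,0,0,0]
After op 5 (push 15): stack=[2,0,15] mem=[0,0,0,0]
After op 6 (STO M3): stack=[2,0] mem=[0,0,0,15]
After op 7 (/): stack=[0] mem=[0,0,0,15]
After op 8 (dup): stack=[0,0] mem=[0,0,0,15]
After op 9 (push 15): stack=[0,0,15] mem=[0,0,0,15]
After op 10 (push 15): stack=[0,0,15,15] mem=[0,0,0,15]

[0, 0, 15, 15]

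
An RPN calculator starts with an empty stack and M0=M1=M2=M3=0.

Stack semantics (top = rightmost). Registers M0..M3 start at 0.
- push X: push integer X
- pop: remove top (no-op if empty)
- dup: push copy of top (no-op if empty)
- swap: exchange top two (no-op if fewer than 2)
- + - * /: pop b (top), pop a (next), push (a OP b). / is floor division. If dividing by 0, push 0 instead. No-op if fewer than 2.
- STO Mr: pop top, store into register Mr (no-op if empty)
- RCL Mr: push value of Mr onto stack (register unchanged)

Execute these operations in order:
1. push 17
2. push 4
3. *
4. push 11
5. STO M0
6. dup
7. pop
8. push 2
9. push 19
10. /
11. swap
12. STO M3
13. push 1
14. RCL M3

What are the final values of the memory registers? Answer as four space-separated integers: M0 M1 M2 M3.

Answer: 11 0 0 68

Derivation:
After op 1 (push 17): stack=[17] mem=[0,0,0,0]
After op 2 (push 4): stack=[17,4] mem=[0,0,0,0]
After op 3 (*): stack=[68] mem=[0,0,0,0]
After op 4 (push 11): stack=[68,11] mem=[0,0,0,0]
After op 5 (STO M0): stack=[68] mem=[11,0,0,0]
After op 6 (dup): stack=[68,68] mem=[11,0,0,0]
After op 7 (pop): stack=[68] mem=[11,0,0,0]
After op 8 (push 2): stack=[68,2] mem=[11,0,0,0]
After op 9 (push 19): stack=[68,2,19] mem=[11,0,0,0]
After op 10 (/): stack=[68,0] mem=[11,0,0,0]
After op 11 (swap): stack=[0,68] mem=[11,0,0,0]
After op 12 (STO M3): stack=[0] mem=[11,0,0,68]
After op 13 (push 1): stack=[0,1] mem=[11,0,0,68]
After op 14 (RCL M3): stack=[0,1,68] mem=[11,0,0,68]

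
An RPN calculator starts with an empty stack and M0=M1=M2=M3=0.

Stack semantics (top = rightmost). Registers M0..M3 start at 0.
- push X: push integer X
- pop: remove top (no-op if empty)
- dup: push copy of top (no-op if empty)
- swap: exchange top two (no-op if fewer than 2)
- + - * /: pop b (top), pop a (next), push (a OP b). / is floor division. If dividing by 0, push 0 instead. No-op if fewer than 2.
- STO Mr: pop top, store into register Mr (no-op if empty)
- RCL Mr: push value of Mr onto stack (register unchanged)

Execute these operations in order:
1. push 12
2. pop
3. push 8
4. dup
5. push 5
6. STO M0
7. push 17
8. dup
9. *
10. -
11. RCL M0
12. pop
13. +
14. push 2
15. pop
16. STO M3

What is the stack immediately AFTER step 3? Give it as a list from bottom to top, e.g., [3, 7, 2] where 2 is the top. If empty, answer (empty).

After op 1 (push 12): stack=[12] mem=[0,0,0,0]
After op 2 (pop): stack=[empty] mem=[0,0,0,0]
After op 3 (push 8): stack=[8] mem=[0,0,0,0]

[8]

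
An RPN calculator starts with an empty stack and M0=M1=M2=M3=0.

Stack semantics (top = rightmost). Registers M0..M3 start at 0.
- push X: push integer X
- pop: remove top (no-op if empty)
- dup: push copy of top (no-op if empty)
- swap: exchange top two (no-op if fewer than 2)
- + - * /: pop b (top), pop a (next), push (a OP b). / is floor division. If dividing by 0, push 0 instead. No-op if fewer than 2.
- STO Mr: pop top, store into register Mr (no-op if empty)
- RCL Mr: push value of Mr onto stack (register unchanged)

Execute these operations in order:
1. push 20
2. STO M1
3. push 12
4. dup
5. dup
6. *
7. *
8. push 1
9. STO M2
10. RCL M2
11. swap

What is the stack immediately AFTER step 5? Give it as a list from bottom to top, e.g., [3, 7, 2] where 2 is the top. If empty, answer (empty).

After op 1 (push 20): stack=[20] mem=[0,0,0,0]
After op 2 (STO M1): stack=[empty] mem=[0,20,0,0]
After op 3 (push 12): stack=[12] mem=[0,20,0,0]
After op 4 (dup): stack=[12,12] mem=[0,20,0,0]
After op 5 (dup): stack=[12,12,12] mem=[0,20,0,0]

[12, 12, 12]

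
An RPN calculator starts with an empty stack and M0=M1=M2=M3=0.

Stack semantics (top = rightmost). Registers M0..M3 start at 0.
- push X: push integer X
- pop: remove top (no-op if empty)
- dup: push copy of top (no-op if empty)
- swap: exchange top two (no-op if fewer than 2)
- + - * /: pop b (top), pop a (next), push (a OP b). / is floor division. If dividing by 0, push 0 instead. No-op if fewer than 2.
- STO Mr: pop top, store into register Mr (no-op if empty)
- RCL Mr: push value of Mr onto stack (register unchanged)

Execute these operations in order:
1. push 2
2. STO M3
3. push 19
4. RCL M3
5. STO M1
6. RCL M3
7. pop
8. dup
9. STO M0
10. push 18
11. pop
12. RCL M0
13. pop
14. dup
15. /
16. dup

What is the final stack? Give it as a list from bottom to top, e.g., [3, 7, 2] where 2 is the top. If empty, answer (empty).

Answer: [1, 1]

Derivation:
After op 1 (push 2): stack=[2] mem=[0,0,0,0]
After op 2 (STO M3): stack=[empty] mem=[0,0,0,2]
After op 3 (push 19): stack=[19] mem=[0,0,0,2]
After op 4 (RCL M3): stack=[19,2] mem=[0,0,0,2]
After op 5 (STO M1): stack=[19] mem=[0,2,0,2]
After op 6 (RCL M3): stack=[19,2] mem=[0,2,0,2]
After op 7 (pop): stack=[19] mem=[0,2,0,2]
After op 8 (dup): stack=[19,19] mem=[0,2,0,2]
After op 9 (STO M0): stack=[19] mem=[19,2,0,2]
After op 10 (push 18): stack=[19,18] mem=[19,2,0,2]
After op 11 (pop): stack=[19] mem=[19,2,0,2]
After op 12 (RCL M0): stack=[19,19] mem=[19,2,0,2]
After op 13 (pop): stack=[19] mem=[19,2,0,2]
After op 14 (dup): stack=[19,19] mem=[19,2,0,2]
After op 15 (/): stack=[1] mem=[19,2,0,2]
After op 16 (dup): stack=[1,1] mem=[19,2,0,2]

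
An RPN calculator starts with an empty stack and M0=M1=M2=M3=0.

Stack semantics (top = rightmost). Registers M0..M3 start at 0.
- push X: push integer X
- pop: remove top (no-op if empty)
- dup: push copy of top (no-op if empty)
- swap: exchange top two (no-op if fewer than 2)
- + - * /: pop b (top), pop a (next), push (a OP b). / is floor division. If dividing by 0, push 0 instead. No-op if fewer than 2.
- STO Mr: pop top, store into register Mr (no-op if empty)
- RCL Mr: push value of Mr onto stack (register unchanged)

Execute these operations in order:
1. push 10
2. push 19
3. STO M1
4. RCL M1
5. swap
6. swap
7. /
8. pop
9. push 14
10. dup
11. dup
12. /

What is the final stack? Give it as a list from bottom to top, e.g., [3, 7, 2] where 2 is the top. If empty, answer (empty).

Answer: [14, 1]

Derivation:
After op 1 (push 10): stack=[10] mem=[0,0,0,0]
After op 2 (push 19): stack=[10,19] mem=[0,0,0,0]
After op 3 (STO M1): stack=[10] mem=[0,19,0,0]
After op 4 (RCL M1): stack=[10,19] mem=[0,19,0,0]
After op 5 (swap): stack=[19,10] mem=[0,19,0,0]
After op 6 (swap): stack=[10,19] mem=[0,19,0,0]
After op 7 (/): stack=[0] mem=[0,19,0,0]
After op 8 (pop): stack=[empty] mem=[0,19,0,0]
After op 9 (push 14): stack=[14] mem=[0,19,0,0]
After op 10 (dup): stack=[14,14] mem=[0,19,0,0]
After op 11 (dup): stack=[14,14,14] mem=[0,19,0,0]
After op 12 (/): stack=[14,1] mem=[0,19,0,0]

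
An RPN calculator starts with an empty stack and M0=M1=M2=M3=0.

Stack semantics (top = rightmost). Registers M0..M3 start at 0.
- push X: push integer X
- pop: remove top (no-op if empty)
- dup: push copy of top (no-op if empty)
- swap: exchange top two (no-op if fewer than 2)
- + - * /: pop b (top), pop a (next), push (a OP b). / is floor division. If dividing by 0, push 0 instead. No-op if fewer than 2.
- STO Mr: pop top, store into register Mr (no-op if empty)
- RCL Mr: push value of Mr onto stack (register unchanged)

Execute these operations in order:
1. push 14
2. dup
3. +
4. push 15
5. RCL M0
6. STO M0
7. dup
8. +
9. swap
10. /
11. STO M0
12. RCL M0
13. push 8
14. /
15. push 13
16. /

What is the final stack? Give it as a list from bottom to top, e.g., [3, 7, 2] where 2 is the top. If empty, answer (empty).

Answer: [0]

Derivation:
After op 1 (push 14): stack=[14] mem=[0,0,0,0]
After op 2 (dup): stack=[14,14] mem=[0,0,0,0]
After op 3 (+): stack=[28] mem=[0,0,0,0]
After op 4 (push 15): stack=[28,15] mem=[0,0,0,0]
After op 5 (RCL M0): stack=[28,15,0] mem=[0,0,0,0]
After op 6 (STO M0): stack=[28,15] mem=[0,0,0,0]
After op 7 (dup): stack=[28,15,15] mem=[0,0,0,0]
After op 8 (+): stack=[28,30] mem=[0,0,0,0]
After op 9 (swap): stack=[30,28] mem=[0,0,0,0]
After op 10 (/): stack=[1] mem=[0,0,0,0]
After op 11 (STO M0): stack=[empty] mem=[1,0,0,0]
After op 12 (RCL M0): stack=[1] mem=[1,0,0,0]
After op 13 (push 8): stack=[1,8] mem=[1,0,0,0]
After op 14 (/): stack=[0] mem=[1,0,0,0]
After op 15 (push 13): stack=[0,13] mem=[1,0,0,0]
After op 16 (/): stack=[0] mem=[1,0,0,0]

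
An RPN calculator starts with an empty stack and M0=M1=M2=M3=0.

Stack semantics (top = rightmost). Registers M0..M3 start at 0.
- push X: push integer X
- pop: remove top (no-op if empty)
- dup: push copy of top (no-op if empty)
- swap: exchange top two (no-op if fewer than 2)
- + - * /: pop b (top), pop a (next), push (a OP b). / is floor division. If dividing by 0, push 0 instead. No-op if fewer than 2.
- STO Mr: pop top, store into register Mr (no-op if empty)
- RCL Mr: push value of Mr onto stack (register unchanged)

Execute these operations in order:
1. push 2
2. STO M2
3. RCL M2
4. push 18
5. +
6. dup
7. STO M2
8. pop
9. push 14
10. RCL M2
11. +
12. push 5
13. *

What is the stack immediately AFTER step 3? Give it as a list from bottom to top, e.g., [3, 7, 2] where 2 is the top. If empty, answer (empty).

After op 1 (push 2): stack=[2] mem=[0,0,0,0]
After op 2 (STO M2): stack=[empty] mem=[0,0,2,0]
After op 3 (RCL M2): stack=[2] mem=[0,0,2,0]

[2]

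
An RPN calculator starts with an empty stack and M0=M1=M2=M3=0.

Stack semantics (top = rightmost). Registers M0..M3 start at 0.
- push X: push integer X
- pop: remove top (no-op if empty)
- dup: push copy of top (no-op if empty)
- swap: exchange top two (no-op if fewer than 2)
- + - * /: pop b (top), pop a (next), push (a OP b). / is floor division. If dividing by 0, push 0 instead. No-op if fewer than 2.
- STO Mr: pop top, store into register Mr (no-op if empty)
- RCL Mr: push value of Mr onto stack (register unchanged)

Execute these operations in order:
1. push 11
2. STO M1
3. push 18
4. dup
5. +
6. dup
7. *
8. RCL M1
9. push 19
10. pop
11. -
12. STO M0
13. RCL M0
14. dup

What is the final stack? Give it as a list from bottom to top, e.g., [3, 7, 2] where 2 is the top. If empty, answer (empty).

After op 1 (push 11): stack=[11] mem=[0,0,0,0]
After op 2 (STO M1): stack=[empty] mem=[0,11,0,0]
After op 3 (push 18): stack=[18] mem=[0,11,0,0]
After op 4 (dup): stack=[18,18] mem=[0,11,0,0]
After op 5 (+): stack=[36] mem=[0,11,0,0]
After op 6 (dup): stack=[36,36] mem=[0,11,0,0]
After op 7 (*): stack=[1296] mem=[0,11,0,0]
After op 8 (RCL M1): stack=[1296,11] mem=[0,11,0,0]
After op 9 (push 19): stack=[1296,11,19] mem=[0,11,0,0]
After op 10 (pop): stack=[1296,11] mem=[0,11,0,0]
After op 11 (-): stack=[1285] mem=[0,11,0,0]
After op 12 (STO M0): stack=[empty] mem=[1285,11,0,0]
After op 13 (RCL M0): stack=[1285] mem=[1285,11,0,0]
After op 14 (dup): stack=[1285,1285] mem=[1285,11,0,0]

Answer: [1285, 1285]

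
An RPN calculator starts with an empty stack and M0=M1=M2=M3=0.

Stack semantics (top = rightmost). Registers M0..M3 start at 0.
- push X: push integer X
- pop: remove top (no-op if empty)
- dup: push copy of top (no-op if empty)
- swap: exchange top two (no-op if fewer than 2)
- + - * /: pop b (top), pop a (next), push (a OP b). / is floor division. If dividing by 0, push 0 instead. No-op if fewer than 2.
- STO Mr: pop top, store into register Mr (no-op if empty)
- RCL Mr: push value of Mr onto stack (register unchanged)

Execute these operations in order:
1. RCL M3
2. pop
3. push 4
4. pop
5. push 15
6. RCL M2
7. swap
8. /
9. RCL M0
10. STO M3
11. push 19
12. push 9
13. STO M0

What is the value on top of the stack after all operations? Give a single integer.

After op 1 (RCL M3): stack=[0] mem=[0,0,0,0]
After op 2 (pop): stack=[empty] mem=[0,0,0,0]
After op 3 (push 4): stack=[4] mem=[0,0,0,0]
After op 4 (pop): stack=[empty] mem=[0,0,0,0]
After op 5 (push 15): stack=[15] mem=[0,0,0,0]
After op 6 (RCL M2): stack=[15,0] mem=[0,0,0,0]
After op 7 (swap): stack=[0,15] mem=[0,0,0,0]
After op 8 (/): stack=[0] mem=[0,0,0,0]
After op 9 (RCL M0): stack=[0,0] mem=[0,0,0,0]
After op 10 (STO M3): stack=[0] mem=[0,0,0,0]
After op 11 (push 19): stack=[0,19] mem=[0,0,0,0]
After op 12 (push 9): stack=[0,19,9] mem=[0,0,0,0]
After op 13 (STO M0): stack=[0,19] mem=[9,0,0,0]

Answer: 19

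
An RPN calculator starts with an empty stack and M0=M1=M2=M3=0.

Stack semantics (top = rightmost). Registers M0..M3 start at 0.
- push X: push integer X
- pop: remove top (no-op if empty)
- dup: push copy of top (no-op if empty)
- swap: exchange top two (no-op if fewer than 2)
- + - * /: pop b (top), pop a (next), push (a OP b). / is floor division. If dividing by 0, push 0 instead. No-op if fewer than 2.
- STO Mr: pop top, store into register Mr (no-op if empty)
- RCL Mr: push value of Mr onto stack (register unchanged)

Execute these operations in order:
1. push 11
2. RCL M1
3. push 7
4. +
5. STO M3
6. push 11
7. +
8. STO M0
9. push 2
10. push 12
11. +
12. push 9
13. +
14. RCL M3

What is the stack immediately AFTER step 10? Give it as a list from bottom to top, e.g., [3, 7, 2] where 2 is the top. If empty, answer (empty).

After op 1 (push 11): stack=[11] mem=[0,0,0,0]
After op 2 (RCL M1): stack=[11,0] mem=[0,0,0,0]
After op 3 (push 7): stack=[11,0,7] mem=[0,0,0,0]
After op 4 (+): stack=[11,7] mem=[0,0,0,0]
After op 5 (STO M3): stack=[11] mem=[0,0,0,7]
After op 6 (push 11): stack=[11,11] mem=[0,0,0,7]
After op 7 (+): stack=[22] mem=[0,0,0,7]
After op 8 (STO M0): stack=[empty] mem=[22,0,0,7]
After op 9 (push 2): stack=[2] mem=[22,0,0,7]
After op 10 (push 12): stack=[2,12] mem=[22,0,0,7]

[2, 12]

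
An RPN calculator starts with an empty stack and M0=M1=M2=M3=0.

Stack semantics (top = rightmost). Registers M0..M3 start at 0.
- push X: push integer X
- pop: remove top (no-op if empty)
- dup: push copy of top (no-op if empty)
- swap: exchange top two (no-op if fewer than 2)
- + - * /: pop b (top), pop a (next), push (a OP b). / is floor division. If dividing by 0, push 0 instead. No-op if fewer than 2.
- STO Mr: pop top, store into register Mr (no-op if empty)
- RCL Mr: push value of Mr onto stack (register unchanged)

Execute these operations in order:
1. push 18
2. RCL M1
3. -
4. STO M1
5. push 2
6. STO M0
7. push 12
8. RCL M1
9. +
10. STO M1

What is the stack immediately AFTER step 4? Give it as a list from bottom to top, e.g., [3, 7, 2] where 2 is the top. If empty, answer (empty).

After op 1 (push 18): stack=[18] mem=[0,0,0,0]
After op 2 (RCL M1): stack=[18,0] mem=[0,0,0,0]
After op 3 (-): stack=[18] mem=[0,0,0,0]
After op 4 (STO M1): stack=[empty] mem=[0,18,0,0]

(empty)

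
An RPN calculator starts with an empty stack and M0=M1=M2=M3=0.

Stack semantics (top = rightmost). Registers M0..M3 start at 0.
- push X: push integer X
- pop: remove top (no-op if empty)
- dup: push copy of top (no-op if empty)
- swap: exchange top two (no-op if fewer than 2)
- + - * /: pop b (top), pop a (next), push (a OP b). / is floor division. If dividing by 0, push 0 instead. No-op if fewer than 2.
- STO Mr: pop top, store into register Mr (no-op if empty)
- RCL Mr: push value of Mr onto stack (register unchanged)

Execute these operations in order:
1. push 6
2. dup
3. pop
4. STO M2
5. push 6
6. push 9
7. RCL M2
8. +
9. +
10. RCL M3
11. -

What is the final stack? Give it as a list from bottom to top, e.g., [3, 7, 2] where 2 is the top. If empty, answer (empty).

Answer: [21]

Derivation:
After op 1 (push 6): stack=[6] mem=[0,0,0,0]
After op 2 (dup): stack=[6,6] mem=[0,0,0,0]
After op 3 (pop): stack=[6] mem=[0,0,0,0]
After op 4 (STO M2): stack=[empty] mem=[0,0,6,0]
After op 5 (push 6): stack=[6] mem=[0,0,6,0]
After op 6 (push 9): stack=[6,9] mem=[0,0,6,0]
After op 7 (RCL M2): stack=[6,9,6] mem=[0,0,6,0]
After op 8 (+): stack=[6,15] mem=[0,0,6,0]
After op 9 (+): stack=[21] mem=[0,0,6,0]
After op 10 (RCL M3): stack=[21,0] mem=[0,0,6,0]
After op 11 (-): stack=[21] mem=[0,0,6,0]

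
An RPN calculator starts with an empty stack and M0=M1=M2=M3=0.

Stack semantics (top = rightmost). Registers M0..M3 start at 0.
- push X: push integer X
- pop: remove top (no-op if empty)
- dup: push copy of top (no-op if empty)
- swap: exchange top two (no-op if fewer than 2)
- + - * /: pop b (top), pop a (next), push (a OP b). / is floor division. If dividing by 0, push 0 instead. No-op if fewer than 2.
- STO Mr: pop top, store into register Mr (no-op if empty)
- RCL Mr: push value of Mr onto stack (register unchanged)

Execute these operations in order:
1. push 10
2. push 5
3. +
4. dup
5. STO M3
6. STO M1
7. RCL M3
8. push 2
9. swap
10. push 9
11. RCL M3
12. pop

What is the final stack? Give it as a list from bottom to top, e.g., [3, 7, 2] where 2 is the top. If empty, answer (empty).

Answer: [2, 15, 9]

Derivation:
After op 1 (push 10): stack=[10] mem=[0,0,0,0]
After op 2 (push 5): stack=[10,5] mem=[0,0,0,0]
After op 3 (+): stack=[15] mem=[0,0,0,0]
After op 4 (dup): stack=[15,15] mem=[0,0,0,0]
After op 5 (STO M3): stack=[15] mem=[0,0,0,15]
After op 6 (STO M1): stack=[empty] mem=[0,15,0,15]
After op 7 (RCL M3): stack=[15] mem=[0,15,0,15]
After op 8 (push 2): stack=[15,2] mem=[0,15,0,15]
After op 9 (swap): stack=[2,15] mem=[0,15,0,15]
After op 10 (push 9): stack=[2,15,9] mem=[0,15,0,15]
After op 11 (RCL M3): stack=[2,15,9,15] mem=[0,15,0,15]
After op 12 (pop): stack=[2,15,9] mem=[0,15,0,15]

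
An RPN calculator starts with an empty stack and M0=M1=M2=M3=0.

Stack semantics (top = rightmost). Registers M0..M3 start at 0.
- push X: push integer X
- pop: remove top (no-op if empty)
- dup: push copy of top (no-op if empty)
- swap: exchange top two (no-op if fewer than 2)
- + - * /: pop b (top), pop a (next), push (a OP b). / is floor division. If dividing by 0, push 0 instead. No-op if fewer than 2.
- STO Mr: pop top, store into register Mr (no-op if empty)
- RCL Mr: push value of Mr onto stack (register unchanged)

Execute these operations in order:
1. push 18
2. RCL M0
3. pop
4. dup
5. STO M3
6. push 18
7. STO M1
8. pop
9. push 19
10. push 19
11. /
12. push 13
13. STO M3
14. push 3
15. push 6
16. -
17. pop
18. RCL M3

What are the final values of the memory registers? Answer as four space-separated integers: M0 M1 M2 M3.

After op 1 (push 18): stack=[18] mem=[0,0,0,0]
After op 2 (RCL M0): stack=[18,0] mem=[0,0,0,0]
After op 3 (pop): stack=[18] mem=[0,0,0,0]
After op 4 (dup): stack=[18,18] mem=[0,0,0,0]
After op 5 (STO M3): stack=[18] mem=[0,0,0,18]
After op 6 (push 18): stack=[18,18] mem=[0,0,0,18]
After op 7 (STO M1): stack=[18] mem=[0,18,0,18]
After op 8 (pop): stack=[empty] mem=[0,18,0,18]
After op 9 (push 19): stack=[19] mem=[0,18,0,18]
After op 10 (push 19): stack=[19,19] mem=[0,18,0,18]
After op 11 (/): stack=[1] mem=[0,18,0,18]
After op 12 (push 13): stack=[1,13] mem=[0,18,0,18]
After op 13 (STO M3): stack=[1] mem=[0,18,0,13]
After op 14 (push 3): stack=[1,3] mem=[0,18,0,13]
After op 15 (push 6): stack=[1,3,6] mem=[0,18,0,13]
After op 16 (-): stack=[1,-3] mem=[0,18,0,13]
After op 17 (pop): stack=[1] mem=[0,18,0,13]
After op 18 (RCL M3): stack=[1,13] mem=[0,18,0,13]

Answer: 0 18 0 13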